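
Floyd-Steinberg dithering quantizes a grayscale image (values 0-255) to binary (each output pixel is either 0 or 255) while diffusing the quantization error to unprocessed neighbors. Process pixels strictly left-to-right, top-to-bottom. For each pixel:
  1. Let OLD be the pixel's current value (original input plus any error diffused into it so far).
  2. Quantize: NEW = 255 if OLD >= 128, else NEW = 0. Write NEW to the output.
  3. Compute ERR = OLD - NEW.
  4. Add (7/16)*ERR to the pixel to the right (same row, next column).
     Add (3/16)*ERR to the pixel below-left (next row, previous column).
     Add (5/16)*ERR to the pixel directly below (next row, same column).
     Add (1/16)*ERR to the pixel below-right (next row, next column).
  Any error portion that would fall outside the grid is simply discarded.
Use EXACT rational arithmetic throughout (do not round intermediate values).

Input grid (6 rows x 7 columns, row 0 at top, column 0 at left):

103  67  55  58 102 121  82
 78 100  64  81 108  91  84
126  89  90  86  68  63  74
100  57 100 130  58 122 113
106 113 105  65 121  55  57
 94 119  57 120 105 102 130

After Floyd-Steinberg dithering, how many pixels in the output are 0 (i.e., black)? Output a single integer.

Answer: 27

Derivation:
(0,0): OLD=103 → NEW=0, ERR=103
(0,1): OLD=1793/16 → NEW=0, ERR=1793/16
(0,2): OLD=26631/256 → NEW=0, ERR=26631/256
(0,3): OLD=423985/4096 → NEW=0, ERR=423985/4096
(0,4): OLD=9652567/65536 → NEW=255, ERR=-7059113/65536
(0,5): OLD=77463905/1048576 → NEW=0, ERR=77463905/1048576
(0,6): OLD=1917979047/16777216 → NEW=0, ERR=1917979047/16777216
(1,0): OLD=33587/256 → NEW=255, ERR=-31693/256
(1,1): OLD=218725/2048 → NEW=0, ERR=218725/2048
(1,2): OLD=11117897/65536 → NEW=255, ERR=-5593783/65536
(1,3): OLD=16334293/262144 → NEW=0, ERR=16334293/262144
(1,4): OLD=2045502367/16777216 → NEW=0, ERR=2045502367/16777216
(1,5): OLD=24445029839/134217728 → NEW=255, ERR=-9780490801/134217728
(1,6): OLD=198559732545/2147483648 → NEW=0, ERR=198559732545/2147483648
(2,0): OLD=3517223/32768 → NEW=0, ERR=3517223/32768
(2,1): OLD=152665629/1048576 → NEW=255, ERR=-114721251/1048576
(2,2): OLD=567396759/16777216 → NEW=0, ERR=567396759/16777216
(2,3): OLD=18494349471/134217728 → NEW=255, ERR=-15731171169/134217728
(2,4): OLD=48376235087/1073741824 → NEW=0, ERR=48376235087/1073741824
(2,5): OLD=2916995044933/34359738368 → NEW=0, ERR=2916995044933/34359738368
(2,6): OLD=74481868500787/549755813888 → NEW=255, ERR=-65705864040653/549755813888
(3,0): OLD=1896313527/16777216 → NEW=0, ERR=1896313527/16777216
(3,1): OLD=11450162027/134217728 → NEW=0, ERR=11450162027/134217728
(3,2): OLD=127858767857/1073741824 → NEW=0, ERR=127858767857/1073741824
(3,3): OLD=670147404999/4294967296 → NEW=255, ERR=-425069255481/4294967296
(3,4): OLD=20545961828023/549755813888 → NEW=0, ERR=20545961828023/549755813888
(3,5): OLD=638977862671381/4398046511104 → NEW=255, ERR=-482523997660139/4398046511104
(3,6): OLD=2319140912580363/70368744177664 → NEW=0, ERR=2319140912580363/70368744177664
(4,0): OLD=337836293849/2147483648 → NEW=255, ERR=-209772036391/2147483648
(4,1): OLD=4340139881605/34359738368 → NEW=0, ERR=4340139881605/34359738368
(4,2): OLD=101292321833963/549755813888 → NEW=255, ERR=-38895410707477/549755813888
(4,3): OLD=77267711305097/4398046511104 → NEW=0, ERR=77267711305097/4398046511104
(4,4): OLD=3997243793580491/35184372088832 → NEW=0, ERR=3997243793580491/35184372088832
(4,5): OLD=88871294025388107/1125899906842624 → NEW=0, ERR=88871294025388107/1125899906842624
(4,6): OLD=1710924902823623293/18014398509481984 → NEW=0, ERR=1710924902823623293/18014398509481984
(5,0): OLD=47915703239007/549755813888 → NEW=0, ERR=47915703239007/549755813888
(5,1): OLD=779484154702837/4398046511104 → NEW=255, ERR=-342017705628683/4398046511104
(5,2): OLD=424209544593859/35184372088832 → NEW=0, ERR=424209544593859/35184372088832
(5,3): OLD=41558297385190639/281474976710656 → NEW=255, ERR=-30217821676026641/281474976710656
(5,4): OLD=1971366259710010085/18014398509481984 → NEW=0, ERR=1971366259710010085/18014398509481984
(5,5): OLD=28744064619129899157/144115188075855872 → NEW=255, ERR=-8005308340213348203/144115188075855872
(5,6): OLD=323534954564481385755/2305843009213693952 → NEW=255, ERR=-264455012785010572005/2305843009213693952
Output grid:
  Row 0: ....#..  (6 black, running=6)
  Row 1: #.#..#.  (4 black, running=10)
  Row 2: .#.#..#  (4 black, running=14)
  Row 3: ...#.#.  (5 black, running=19)
  Row 4: #.#....  (5 black, running=24)
  Row 5: .#.#.##  (3 black, running=27)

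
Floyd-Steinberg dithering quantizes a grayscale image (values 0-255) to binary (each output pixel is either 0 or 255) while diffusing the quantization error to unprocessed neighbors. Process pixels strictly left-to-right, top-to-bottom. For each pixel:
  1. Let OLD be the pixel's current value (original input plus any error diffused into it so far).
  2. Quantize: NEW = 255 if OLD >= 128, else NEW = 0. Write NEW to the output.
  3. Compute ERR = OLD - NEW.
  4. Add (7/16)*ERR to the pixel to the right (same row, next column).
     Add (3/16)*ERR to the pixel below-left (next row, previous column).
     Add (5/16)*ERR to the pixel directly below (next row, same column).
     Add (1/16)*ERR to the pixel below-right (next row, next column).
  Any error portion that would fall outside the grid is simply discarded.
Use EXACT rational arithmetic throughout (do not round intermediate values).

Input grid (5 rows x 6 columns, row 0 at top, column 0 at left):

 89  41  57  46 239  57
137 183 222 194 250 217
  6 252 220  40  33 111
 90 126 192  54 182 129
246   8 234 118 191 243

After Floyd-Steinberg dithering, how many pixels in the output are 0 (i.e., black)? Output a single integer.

Answer: 13

Derivation:
(0,0): OLD=89 → NEW=0, ERR=89
(0,1): OLD=1279/16 → NEW=0, ERR=1279/16
(0,2): OLD=23545/256 → NEW=0, ERR=23545/256
(0,3): OLD=353231/4096 → NEW=0, ERR=353231/4096
(0,4): OLD=18135721/65536 → NEW=255, ERR=1424041/65536
(0,5): OLD=69737119/1048576 → NEW=0, ERR=69737119/1048576
(1,0): OLD=46029/256 → NEW=255, ERR=-19251/256
(1,1): OLD=405275/2048 → NEW=255, ERR=-116965/2048
(1,2): OLD=16182199/65536 → NEW=255, ERR=-529481/65536
(1,3): OLD=59568875/262144 → NEW=255, ERR=-7277845/262144
(1,4): OLD=4404086113/16777216 → NEW=255, ERR=125896033/16777216
(1,5): OLD=65075290199/268435456 → NEW=255, ERR=-3375751081/268435456
(2,0): OLD=-924327/32768 → NEW=0, ERR=-924327/32768
(2,1): OLD=226069475/1048576 → NEW=255, ERR=-41317405/1048576
(2,2): OLD=3212186985/16777216 → NEW=255, ERR=-1066003095/16777216
(2,3): OLD=594313569/134217728 → NEW=0, ERR=594313569/134217728
(2,4): OLD=142546226851/4294967296 → NEW=0, ERR=142546226851/4294967296
(2,5): OLD=8387854803621/68719476736 → NEW=0, ERR=8387854803621/68719476736
(3,0): OLD=1238104905/16777216 → NEW=0, ERR=1238104905/16777216
(3,1): OLD=17756472341/134217728 → NEW=255, ERR=-16469048299/134217728
(3,2): OLD=125443855695/1073741824 → NEW=0, ERR=125443855695/1073741824
(3,3): OLD=7473111762477/68719476736 → NEW=0, ERR=7473111762477/68719476736
(3,4): OLD=144647224849421/549755813888 → NEW=255, ERR=4459492307981/549755813888
(3,5): OLD=1519672555202467/8796093022208 → NEW=255, ERR=-723331165460573/8796093022208
(4,0): OLD=528398028711/2147483648 → NEW=255, ERR=-19210301529/2147483648
(4,1): OLD=-265977505669/34359738368 → NEW=0, ERR=-265977505669/34359738368
(4,2): OLD=307691252200961/1099511627776 → NEW=255, ERR=27315787118081/1099511627776
(4,3): OLD=3020148866145381/17592186044416 → NEW=255, ERR=-1465858575180699/17592186044416
(4,4): OLD=41787358913178037/281474976710656 → NEW=255, ERR=-29988760148039243/281474976710656
(4,5): OLD=771003662002750419/4503599627370496 → NEW=255, ERR=-377414242976726061/4503599627370496
Output grid:
  Row 0: ....#.  (5 black, running=5)
  Row 1: ######  (0 black, running=5)
  Row 2: .##...  (4 black, running=9)
  Row 3: .#..##  (3 black, running=12)
  Row 4: #.####  (1 black, running=13)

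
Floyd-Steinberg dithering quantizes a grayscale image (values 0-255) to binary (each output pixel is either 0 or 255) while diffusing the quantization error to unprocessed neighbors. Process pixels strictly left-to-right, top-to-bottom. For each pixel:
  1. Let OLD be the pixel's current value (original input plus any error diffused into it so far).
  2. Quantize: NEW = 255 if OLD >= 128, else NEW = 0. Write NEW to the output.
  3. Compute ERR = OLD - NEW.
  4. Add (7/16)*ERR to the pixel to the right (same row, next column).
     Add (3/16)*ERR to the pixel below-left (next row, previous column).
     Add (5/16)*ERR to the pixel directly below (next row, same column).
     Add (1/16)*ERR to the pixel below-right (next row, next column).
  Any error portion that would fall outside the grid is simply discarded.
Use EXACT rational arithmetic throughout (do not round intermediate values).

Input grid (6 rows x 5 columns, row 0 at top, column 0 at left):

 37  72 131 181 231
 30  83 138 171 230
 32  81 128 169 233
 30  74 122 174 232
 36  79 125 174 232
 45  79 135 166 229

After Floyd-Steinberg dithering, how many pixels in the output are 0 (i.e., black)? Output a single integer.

(0,0): OLD=37 → NEW=0, ERR=37
(0,1): OLD=1411/16 → NEW=0, ERR=1411/16
(0,2): OLD=43413/256 → NEW=255, ERR=-21867/256
(0,3): OLD=588307/4096 → NEW=255, ERR=-456173/4096
(0,4): OLD=11945605/65536 → NEW=255, ERR=-4766075/65536
(1,0): OLD=14873/256 → NEW=0, ERR=14873/256
(1,1): OLD=250415/2048 → NEW=0, ERR=250415/2048
(1,2): OLD=9793115/65536 → NEW=255, ERR=-6918565/65536
(1,3): OLD=18621631/262144 → NEW=0, ERR=18621631/262144
(1,4): OLD=970524765/4194304 → NEW=255, ERR=-99022755/4194304
(2,0): OLD=2394741/32768 → NEW=0, ERR=2394741/32768
(2,1): OLD=141579223/1048576 → NEW=255, ERR=-125807657/1048576
(2,2): OLD=1065016901/16777216 → NEW=0, ERR=1065016901/16777216
(2,3): OLD=55820206591/268435456 → NEW=255, ERR=-12630834689/268435456
(2,4): OLD=899692805689/4294967296 → NEW=255, ERR=-195523854791/4294967296
(3,0): OLD=509052069/16777216 → NEW=0, ERR=509052069/16777216
(3,1): OLD=8892066881/134217728 → NEW=0, ERR=8892066881/134217728
(3,2): OLD=663577034267/4294967296 → NEW=255, ERR=-431639626213/4294967296
(3,3): OLD=951414694467/8589934592 → NEW=0, ERR=951414694467/8589934592
(3,4): OLD=36186314808815/137438953472 → NEW=255, ERR=1139381673455/137438953472
(4,0): OLD=124347694731/2147483648 → NEW=0, ERR=124347694731/2147483648
(4,1): OLD=7427835540363/68719476736 → NEW=0, ERR=7427835540363/68719476736
(4,2): OLD=182289323067781/1099511627776 → NEW=255, ERR=-98086142015099/1099511627776
(4,3): OLD=2900188197933963/17592186044416 → NEW=255, ERR=-1585819243392117/17592186044416
(4,4): OLD=56879161458406989/281474976710656 → NEW=255, ERR=-14896957602810291/281474976710656
(5,0): OLD=91657161027969/1099511627776 → NEW=0, ERR=91657161027969/1099511627776
(5,1): OLD=1197508630795331/8796093022208 → NEW=255, ERR=-1045495089867709/8796093022208
(5,2): OLD=12659367404739291/281474976710656 → NEW=0, ERR=12659367404739291/281474976710656
(5,3): OLD=159886661335252949/1125899906842624 → NEW=255, ERR=-127217814909616171/1125899906842624
(5,4): OLD=2835340970670759831/18014398509481984 → NEW=255, ERR=-1758330649247146089/18014398509481984
Output grid:
  Row 0: ..###  (2 black, running=2)
  Row 1: ..#.#  (3 black, running=5)
  Row 2: .#.##  (2 black, running=7)
  Row 3: ..#.#  (3 black, running=10)
  Row 4: ..###  (2 black, running=12)
  Row 5: .#.##  (2 black, running=14)

Answer: 14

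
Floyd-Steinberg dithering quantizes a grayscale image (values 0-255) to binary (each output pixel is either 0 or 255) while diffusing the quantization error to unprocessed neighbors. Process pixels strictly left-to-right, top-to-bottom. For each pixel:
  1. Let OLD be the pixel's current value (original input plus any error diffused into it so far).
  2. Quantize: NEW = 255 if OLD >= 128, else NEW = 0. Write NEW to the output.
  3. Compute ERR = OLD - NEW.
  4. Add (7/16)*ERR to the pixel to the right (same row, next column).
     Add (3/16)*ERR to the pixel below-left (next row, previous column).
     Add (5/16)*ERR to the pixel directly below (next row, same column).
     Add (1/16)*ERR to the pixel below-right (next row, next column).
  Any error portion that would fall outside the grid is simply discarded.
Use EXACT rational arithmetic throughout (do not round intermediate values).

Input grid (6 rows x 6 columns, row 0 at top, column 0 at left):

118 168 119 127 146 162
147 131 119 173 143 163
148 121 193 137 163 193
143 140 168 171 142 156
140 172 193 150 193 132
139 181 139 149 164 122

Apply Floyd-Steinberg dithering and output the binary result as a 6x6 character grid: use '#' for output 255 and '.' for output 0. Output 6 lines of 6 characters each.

Answer: .#.#.#
#.##.#
#.#.##
.###.#
#.#.#.
##.##.

Derivation:
(0,0): OLD=118 → NEW=0, ERR=118
(0,1): OLD=1757/8 → NEW=255, ERR=-283/8
(0,2): OLD=13251/128 → NEW=0, ERR=13251/128
(0,3): OLD=352853/2048 → NEW=255, ERR=-169387/2048
(0,4): OLD=3598419/32768 → NEW=0, ERR=3598419/32768
(0,5): OLD=110123589/524288 → NEW=255, ERR=-23569851/524288
(1,0): OLD=22687/128 → NEW=255, ERR=-9953/128
(1,1): OLD=115417/1024 → NEW=0, ERR=115417/1024
(1,2): OLD=5994701/32768 → NEW=255, ERR=-2361139/32768
(1,3): OLD=18702601/131072 → NEW=255, ERR=-14720759/131072
(1,4): OLD=961190587/8388608 → NEW=0, ERR=961190587/8388608
(1,5): OLD=27641430957/134217728 → NEW=255, ERR=-6584089683/134217728
(2,0): OLD=2372963/16384 → NEW=255, ERR=-1804957/16384
(2,1): OLD=47004785/524288 → NEW=0, ERR=47004785/524288
(2,2): OLD=1641588115/8388608 → NEW=255, ERR=-497506925/8388608
(2,3): OLD=6236878779/67108864 → NEW=0, ERR=6236878779/67108864
(2,4): OLD=479425058225/2147483648 → NEW=255, ERR=-68183272015/2147483648
(2,5): OLD=5873484216551/34359738368 → NEW=255, ERR=-2888249067289/34359738368
(3,0): OLD=1051792179/8388608 → NEW=0, ERR=1051792179/8388608
(3,1): OLD=13748375607/67108864 → NEW=255, ERR=-3364384713/67108864
(3,2): OLD=80832452629/536870912 → NEW=255, ERR=-56069629931/536870912
(3,3): OLD=4971554638655/34359738368 → NEW=255, ERR=-3790178645185/34359738368
(3,4): OLD=20303974013791/274877906944 → NEW=0, ERR=20303974013791/274877906944
(3,5): OLD=703965652319281/4398046511104 → NEW=255, ERR=-417536208012239/4398046511104
(4,0): OLD=182302388381/1073741824 → NEW=255, ERR=-91501776739/1073741824
(4,1): OLD=1843485904761/17179869184 → NEW=0, ERR=1843485904761/17179869184
(4,2): OLD=100876292260507/549755813888 → NEW=255, ERR=-39311440280933/549755813888
(4,3): OLD=805428122783271/8796093022208 → NEW=0, ERR=805428122783271/8796093022208
(4,4): OLD=32573464973026967/140737488355328 → NEW=255, ERR=-3314594557581673/140737488355328
(4,5): OLD=217625254916483777/2251799813685248 → NEW=0, ERR=217625254916483777/2251799813685248
(5,0): OLD=36418344640379/274877906944 → NEW=255, ERR=-33675521630341/274877906944
(5,1): OLD=1250810048423467/8796093022208 → NEW=255, ERR=-992193672239573/8796093022208
(5,2): OLD=6416194552413193/70368744177664 → NEW=0, ERR=6416194552413193/70368744177664
(5,3): OLD=469771633410884467/2251799813685248 → NEW=255, ERR=-104437319078853773/2251799813685248
(5,4): OLD=721444909641693651/4503599627370496 → NEW=255, ERR=-426972995337782829/4503599627370496
(5,5): OLD=7872401028584952623/72057594037927936 → NEW=0, ERR=7872401028584952623/72057594037927936
Row 0: .#.#.#
Row 1: #.##.#
Row 2: #.#.##
Row 3: .###.#
Row 4: #.#.#.
Row 5: ##.##.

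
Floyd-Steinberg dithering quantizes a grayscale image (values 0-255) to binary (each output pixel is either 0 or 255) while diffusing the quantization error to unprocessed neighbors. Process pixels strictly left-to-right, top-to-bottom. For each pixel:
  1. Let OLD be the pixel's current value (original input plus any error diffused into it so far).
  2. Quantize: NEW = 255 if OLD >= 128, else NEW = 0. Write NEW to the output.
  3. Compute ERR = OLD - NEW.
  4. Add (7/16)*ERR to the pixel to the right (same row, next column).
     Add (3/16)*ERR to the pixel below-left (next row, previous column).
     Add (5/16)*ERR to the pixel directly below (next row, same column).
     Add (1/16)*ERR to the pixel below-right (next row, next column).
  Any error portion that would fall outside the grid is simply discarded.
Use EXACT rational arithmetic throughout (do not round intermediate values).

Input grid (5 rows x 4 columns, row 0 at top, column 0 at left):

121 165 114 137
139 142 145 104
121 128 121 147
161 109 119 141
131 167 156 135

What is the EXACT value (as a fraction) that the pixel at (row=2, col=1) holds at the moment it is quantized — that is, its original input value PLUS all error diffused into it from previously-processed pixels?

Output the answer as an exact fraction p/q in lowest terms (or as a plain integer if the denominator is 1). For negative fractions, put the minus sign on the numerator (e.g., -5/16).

(0,0): OLD=121 → NEW=0, ERR=121
(0,1): OLD=3487/16 → NEW=255, ERR=-593/16
(0,2): OLD=25033/256 → NEW=0, ERR=25033/256
(0,3): OLD=736383/4096 → NEW=255, ERR=-308097/4096
(1,0): OLD=43485/256 → NEW=255, ERR=-21795/256
(1,1): OLD=243851/2048 → NEW=0, ERR=243851/2048
(1,2): OLD=13843175/65536 → NEW=255, ERR=-2868505/65536
(1,3): OLD=70733057/1048576 → NEW=0, ERR=70733057/1048576
(2,0): OLD=3824681/32768 → NEW=0, ERR=3824681/32768
(2,1): OLD=212594387/1048576 → NEW=255, ERR=-54792493/1048576
Target (2,1): original=128, with diffused error = 212594387/1048576

Answer: 212594387/1048576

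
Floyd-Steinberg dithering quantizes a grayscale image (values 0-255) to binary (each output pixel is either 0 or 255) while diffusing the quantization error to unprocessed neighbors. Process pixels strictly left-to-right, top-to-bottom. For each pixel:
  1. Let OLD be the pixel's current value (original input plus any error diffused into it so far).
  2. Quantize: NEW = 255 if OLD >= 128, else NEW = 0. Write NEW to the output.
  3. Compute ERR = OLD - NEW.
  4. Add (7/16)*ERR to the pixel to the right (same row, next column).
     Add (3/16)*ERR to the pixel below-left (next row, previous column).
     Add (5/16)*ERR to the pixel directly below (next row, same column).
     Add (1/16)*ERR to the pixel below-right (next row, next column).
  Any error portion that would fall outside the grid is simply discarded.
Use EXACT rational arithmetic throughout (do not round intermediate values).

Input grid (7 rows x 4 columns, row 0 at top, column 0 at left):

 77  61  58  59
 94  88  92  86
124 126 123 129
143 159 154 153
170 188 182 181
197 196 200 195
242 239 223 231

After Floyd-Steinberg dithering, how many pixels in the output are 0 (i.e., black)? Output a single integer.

(0,0): OLD=77 → NEW=0, ERR=77
(0,1): OLD=1515/16 → NEW=0, ERR=1515/16
(0,2): OLD=25453/256 → NEW=0, ERR=25453/256
(0,3): OLD=419835/4096 → NEW=0, ERR=419835/4096
(1,0): OLD=34769/256 → NEW=255, ERR=-30511/256
(1,1): OLD=182071/2048 → NEW=0, ERR=182071/2048
(1,2): OLD=12261891/65536 → NEW=255, ERR=-4449789/65536
(1,3): OLD=99131781/1048576 → NEW=0, ERR=99131781/1048576
(2,0): OLD=3389005/32768 → NEW=0, ERR=3389005/32768
(2,1): OLD=187537823/1048576 → NEW=255, ERR=-79849057/1048576
(2,2): OLD=192410843/2097152 → NEW=0, ERR=192410843/2097152
(2,3): OLD=6524322191/33554432 → NEW=255, ERR=-2032057969/33554432
(3,0): OLD=2701835517/16777216 → NEW=255, ERR=-1576354563/16777216
(3,1): OLD=31611861795/268435456 → NEW=0, ERR=31611861795/268435456
(3,2): OLD=936640185821/4294967296 → NEW=255, ERR=-158576474659/4294967296
(3,3): OLD=8497584924299/68719476736 → NEW=0, ERR=8497584924299/68719476736
(4,0): OLD=698871660665/4294967296 → NEW=255, ERR=-396344999815/4294967296
(4,1): OLD=5897259689579/34359738368 → NEW=255, ERR=-2864473594261/34359738368
(4,2): OLD=180907759355275/1099511627776 → NEW=255, ERR=-99467705727605/1099511627776
(4,3): OLD=3127122950377277/17592186044416 → NEW=255, ERR=-1358884490948803/17592186044416
(5,0): OLD=83854674560553/549755813888 → NEW=255, ERR=-56333057980887/549755813888
(5,1): OLD=1801222440755903/17592186044416 → NEW=0, ERR=1801222440755903/17592186044416
(5,2): OLD=1731339750503315/8796093022208 → NEW=255, ERR=-511663970159725/8796093022208
(5,3): OLD=39338419129956075/281474976710656 → NEW=255, ERR=-32437699931261205/281474976710656
(6,0): OLD=64507322409304541/281474976710656 → NEW=255, ERR=-7268796651912739/281474976710656
(6,1): OLD=1091614262817083867/4503599627370496 → NEW=255, ERR=-56803642162392613/4503599627370496
(6,2): OLD=13265461559845258765/72057594037927936 → NEW=255, ERR=-5109224919826364915/72057594037927936
(6,3): OLD=184848485969834287451/1152921504606846976 → NEW=255, ERR=-109146497704911691429/1152921504606846976
Output grid:
  Row 0: ....  (4 black, running=4)
  Row 1: #.#.  (2 black, running=6)
  Row 2: .#.#  (2 black, running=8)
  Row 3: #.#.  (2 black, running=10)
  Row 4: ####  (0 black, running=10)
  Row 5: #.##  (1 black, running=11)
  Row 6: ####  (0 black, running=11)

Answer: 11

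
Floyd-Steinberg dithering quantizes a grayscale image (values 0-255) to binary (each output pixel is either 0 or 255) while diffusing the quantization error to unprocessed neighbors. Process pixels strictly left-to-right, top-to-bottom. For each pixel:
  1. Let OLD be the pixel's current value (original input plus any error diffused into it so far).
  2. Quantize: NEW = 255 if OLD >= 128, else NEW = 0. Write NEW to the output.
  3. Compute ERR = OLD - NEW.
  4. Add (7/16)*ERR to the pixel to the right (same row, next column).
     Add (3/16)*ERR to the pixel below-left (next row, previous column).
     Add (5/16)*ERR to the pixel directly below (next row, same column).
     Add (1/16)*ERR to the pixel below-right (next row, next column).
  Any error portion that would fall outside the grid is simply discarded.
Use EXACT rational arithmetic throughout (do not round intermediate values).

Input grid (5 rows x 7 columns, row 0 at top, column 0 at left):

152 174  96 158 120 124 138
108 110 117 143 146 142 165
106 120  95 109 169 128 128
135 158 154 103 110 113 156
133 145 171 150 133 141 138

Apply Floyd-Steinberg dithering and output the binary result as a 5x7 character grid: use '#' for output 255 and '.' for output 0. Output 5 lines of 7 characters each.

(0,0): OLD=152 → NEW=255, ERR=-103
(0,1): OLD=2063/16 → NEW=255, ERR=-2017/16
(0,2): OLD=10457/256 → NEW=0, ERR=10457/256
(0,3): OLD=720367/4096 → NEW=255, ERR=-324113/4096
(0,4): OLD=5595529/65536 → NEW=0, ERR=5595529/65536
(0,5): OLD=169192127/1048576 → NEW=255, ERR=-98194753/1048576
(0,6): OLD=1627892537/16777216 → NEW=0, ERR=1627892537/16777216
(1,0): OLD=13357/256 → NEW=0, ERR=13357/256
(1,1): OLD=193851/2048 → NEW=0, ERR=193851/2048
(1,2): OLD=9729495/65536 → NEW=255, ERR=-6982185/65536
(1,3): OLD=23651403/262144 → NEW=0, ERR=23651403/262144
(1,4): OLD=3181797953/16777216 → NEW=255, ERR=-1096392127/16777216
(1,5): OLD=14451821329/134217728 → NEW=0, ERR=14451821329/134217728
(1,6): OLD=508044324319/2147483648 → NEW=255, ERR=-39564005921/2147483648
(2,0): OLD=4589241/32768 → NEW=255, ERR=-3766599/32768
(2,1): OLD=86585731/1048576 → NEW=0, ERR=86585731/1048576
(2,2): OLD=2024429385/16777216 → NEW=0, ERR=2024429385/16777216
(2,3): OLD=22961151809/134217728 → NEW=255, ERR=-11264368831/134217728
(2,4): OLD=147841725969/1073741824 → NEW=255, ERR=-125962439151/1073741824
(2,5): OLD=3531687859291/34359738368 → NEW=0, ERR=3531687859291/34359738368
(2,6): OLD=95625104979245/549755813888 → NEW=255, ERR=-44562627562195/549755813888
(3,0): OLD=1922025513/16777216 → NEW=0, ERR=1922025513/16777216
(3,1): OLD=33469314293/134217728 → NEW=255, ERR=-756206347/134217728
(3,2): OLD=191843039919/1073741824 → NEW=255, ERR=-81961125201/1073741824
(3,3): OLD=124225014873/4294967296 → NEW=0, ERR=124225014873/4294967296
(3,4): OLD=54987135253545/549755813888 → NEW=0, ERR=54987135253545/549755813888
(3,5): OLD=731611417747851/4398046511104 → NEW=255, ERR=-389890442583669/4398046511104
(3,6): OLD=6917841937131349/70368744177664 → NEW=0, ERR=6917841937131349/70368744177664
(4,0): OLD=360227726663/2147483648 → NEW=255, ERR=-187380603577/2147483648
(4,1): OLD=3364253845019/34359738368 → NEW=0, ERR=3364253845019/34359738368
(4,2): OLD=107232052589941/549755813888 → NEW=255, ERR=-32955679951499/549755813888
(4,3): OLD=645612756423575/4398046511104 → NEW=255, ERR=-475889103907945/4398046511104
(4,4): OLD=3592419872947221/35184372088832 → NEW=0, ERR=3592419872947221/35184372088832
(4,5): OLD=205646408803225365/1125899906842624 → NEW=255, ERR=-81458067441643755/1125899906842624
(4,6): OLD=2369395923886096163/18014398509481984 → NEW=255, ERR=-2224275696031809757/18014398509481984
Row 0: ##.#.#.
Row 1: ..#.#.#
Row 2: #..##.#
Row 3: .##..#.
Row 4: #.##.##

Answer: ##.#.#.
..#.#.#
#..##.#
.##..#.
#.##.##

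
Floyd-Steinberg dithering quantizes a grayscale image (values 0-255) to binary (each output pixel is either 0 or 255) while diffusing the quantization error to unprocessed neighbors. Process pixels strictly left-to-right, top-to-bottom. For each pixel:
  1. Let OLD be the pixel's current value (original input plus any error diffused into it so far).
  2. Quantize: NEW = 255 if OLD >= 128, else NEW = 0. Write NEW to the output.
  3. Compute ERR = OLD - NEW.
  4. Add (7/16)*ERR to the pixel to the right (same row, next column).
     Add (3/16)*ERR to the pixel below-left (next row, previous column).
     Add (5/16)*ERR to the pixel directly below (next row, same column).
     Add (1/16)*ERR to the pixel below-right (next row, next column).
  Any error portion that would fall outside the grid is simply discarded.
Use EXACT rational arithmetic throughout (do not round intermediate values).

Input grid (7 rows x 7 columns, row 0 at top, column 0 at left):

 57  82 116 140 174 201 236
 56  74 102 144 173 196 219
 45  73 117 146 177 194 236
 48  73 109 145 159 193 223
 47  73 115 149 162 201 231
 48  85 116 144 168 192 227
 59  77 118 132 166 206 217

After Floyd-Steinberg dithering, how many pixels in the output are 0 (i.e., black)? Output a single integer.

Answer: 22

Derivation:
(0,0): OLD=57 → NEW=0, ERR=57
(0,1): OLD=1711/16 → NEW=0, ERR=1711/16
(0,2): OLD=41673/256 → NEW=255, ERR=-23607/256
(0,3): OLD=408191/4096 → NEW=0, ERR=408191/4096
(0,4): OLD=14260601/65536 → NEW=255, ERR=-2451079/65536
(0,5): OLD=193606223/1048576 → NEW=255, ERR=-73780657/1048576
(0,6): OLD=3442958377/16777216 → NEW=255, ERR=-835231703/16777216
(1,0): OLD=24029/256 → NEW=0, ERR=24029/256
(1,1): OLD=275979/2048 → NEW=255, ERR=-246261/2048
(1,2): OLD=3011047/65536 → NEW=0, ERR=3011047/65536
(1,3): OLD=47832731/262144 → NEW=255, ERR=-19013989/262144
(1,4): OLD=2057135281/16777216 → NEW=0, ERR=2057135281/16777216
(1,5): OLD=28988836225/134217728 → NEW=255, ERR=-5236684415/134217728
(1,6): OLD=390788935791/2147483648 → NEW=255, ERR=-156819394449/2147483648
(2,0): OLD=1696937/32768 → NEW=0, ERR=1696937/32768
(2,1): OLD=76085971/1048576 → NEW=0, ERR=76085971/1048576
(2,2): OLD=2382166329/16777216 → NEW=255, ERR=-1896023751/16777216
(2,3): OLD=13388583857/134217728 → NEW=0, ERR=13388583857/134217728
(2,4): OLD=265332444161/1073741824 → NEW=255, ERR=-8471720959/1073741824
(2,5): OLD=5921105529387/34359738368 → NEW=255, ERR=-2840627754453/34359738368
(2,6): OLD=95971835030237/549755813888 → NEW=255, ERR=-44215897511203/549755813888
(3,0): OLD=1305074201/16777216 → NEW=0, ERR=1305074201/16777216
(3,1): OLD=14999472933/134217728 → NEW=0, ERR=14999472933/134217728
(3,2): OLD=156567916991/1073741824 → NEW=255, ERR=-117236248129/1073741824
(3,3): OLD=514802491529/4294967296 → NEW=0, ERR=514802491529/4294967296
(3,4): OLD=109790232784409/549755813888 → NEW=255, ERR=-30397499757031/549755813888
(3,5): OLD=560314010483035/4398046511104 → NEW=0, ERR=560314010483035/4398046511104
(3,6): OLD=17482191771982213/70368744177664 → NEW=255, ERR=-461837993322107/70368744177664
(4,0): OLD=198133118295/2147483648 → NEW=0, ERR=198133118295/2147483648
(4,1): OLD=4558782572523/34359738368 → NEW=255, ERR=-4202950711317/34359738368
(4,2): OLD=31238588784805/549755813888 → NEW=0, ERR=31238588784805/549755813888
(4,3): OLD=853772059034023/4398046511104 → NEW=255, ERR=-267729801297497/4398046511104
(4,4): OLD=5258913870096325/35184372088832 → NEW=255, ERR=-3713101012555835/35184372088832
(4,5): OLD=213871193989362245/1125899906842624 → NEW=255, ERR=-73233282255506875/1125899906842624
(4,6): OLD=3755186427119678579/18014398509481984 → NEW=255, ERR=-838485192798227341/18014398509481984
(5,0): OLD=29630076396273/549755813888 → NEW=0, ERR=29630076396273/549755813888
(5,1): OLD=381640114697083/4398046511104 → NEW=0, ERR=381640114697083/4398046511104
(5,2): OLD=5371315791969869/35184372088832 → NEW=255, ERR=-3600699090682291/35184372088832
(5,3): OLD=18005337125276513/281474976710656 → NEW=0, ERR=18005337125276513/281474976710656
(5,4): OLD=2648233551193102219/18014398509481984 → NEW=255, ERR=-1945438068724803701/18014398509481984
(5,5): OLD=15723469931395604699/144115188075855872 → NEW=0, ERR=15723469931395604699/144115188075855872
(5,6): OLD=590577384770643786357/2305843009213693952 → NEW=255, ERR=2587417421151828597/2305843009213693952
(6,0): OLD=6481879306424345/70368744177664 → NEW=0, ERR=6481879306424345/70368744177664
(6,1): OLD=144787112382248301/1125899906842624 → NEW=255, ERR=-142317363862620819/1125899906842624
(6,2): OLD=867129537437133223/18014398509481984 → NEW=0, ERR=867129537437133223/18014398509481984
(6,3): OLD=21099076076785311417/144115188075855872 → NEW=255, ERR=-15650296882557935943/144115188075855872
(6,4): OLD=31473685125612985643/288230376151711744 → NEW=0, ERR=31473685125612985643/288230376151711744
(6,5): OLD=10379208699380991449783/36893488147419103232 → NEW=255, ERR=971369221789120125623/36893488147419103232
(6,6): OLD=139125977096492388391569/590295810358705651712 → NEW=255, ERR=-11399454544977552794991/590295810358705651712
Output grid:
  Row 0: ..#.###  (3 black, running=3)
  Row 1: .#.#.##  (3 black, running=6)
  Row 2: ..#.###  (3 black, running=9)
  Row 3: ..#.#.#  (4 black, running=13)
  Row 4: .#.####  (2 black, running=15)
  Row 5: ..#.#.#  (4 black, running=19)
  Row 6: .#.#.##  (3 black, running=22)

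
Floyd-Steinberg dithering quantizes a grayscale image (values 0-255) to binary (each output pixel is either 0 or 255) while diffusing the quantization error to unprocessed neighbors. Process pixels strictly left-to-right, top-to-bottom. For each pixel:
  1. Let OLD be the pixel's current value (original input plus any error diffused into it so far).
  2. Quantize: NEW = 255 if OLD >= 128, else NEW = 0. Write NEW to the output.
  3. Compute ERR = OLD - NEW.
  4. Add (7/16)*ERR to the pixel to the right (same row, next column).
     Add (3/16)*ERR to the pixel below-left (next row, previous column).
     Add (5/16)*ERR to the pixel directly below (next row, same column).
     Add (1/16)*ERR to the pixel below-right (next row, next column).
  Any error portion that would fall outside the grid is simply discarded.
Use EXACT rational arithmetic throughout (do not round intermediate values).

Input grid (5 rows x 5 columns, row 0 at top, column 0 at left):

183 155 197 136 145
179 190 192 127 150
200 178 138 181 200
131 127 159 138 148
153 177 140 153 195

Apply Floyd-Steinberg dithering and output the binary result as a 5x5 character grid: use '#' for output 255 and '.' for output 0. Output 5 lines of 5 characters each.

(0,0): OLD=183 → NEW=255, ERR=-72
(0,1): OLD=247/2 → NEW=0, ERR=247/2
(0,2): OLD=8033/32 → NEW=255, ERR=-127/32
(0,3): OLD=68743/512 → NEW=255, ERR=-61817/512
(0,4): OLD=755121/8192 → NEW=0, ERR=755121/8192
(1,0): OLD=5749/32 → NEW=255, ERR=-2411/32
(1,1): OLD=48739/256 → NEW=255, ERR=-16541/256
(1,2): OLD=1208911/8192 → NEW=255, ERR=-880049/8192
(1,3): OLD=1943323/32768 → NEW=0, ERR=1943323/32768
(1,4): OLD=103392593/524288 → NEW=255, ERR=-30300847/524288
(2,0): OLD=673137/4096 → NEW=255, ERR=-371343/4096
(2,1): OLD=12228091/131072 → NEW=0, ERR=12228091/131072
(2,2): OLD=319450577/2097152 → NEW=255, ERR=-215323183/2097152
(2,3): OLD=4599050563/33554432 → NEW=255, ERR=-3957329597/33554432
(2,4): OLD=71966566933/536870912 → NEW=255, ERR=-64935515627/536870912
(3,0): OLD=251996305/2097152 → NEW=0, ERR=251996305/2097152
(3,1): OLD=3083768557/16777216 → NEW=255, ERR=-1194421523/16777216
(3,2): OLD=42673121551/536870912 → NEW=0, ERR=42673121551/536870912
(3,3): OLD=114700896883/1073741824 → NEW=0, ERR=114700896883/1073741824
(3,4): OLD=2569537214039/17179869184 → NEW=255, ERR=-1811329427881/17179869184
(4,0): OLD=47567212399/268435456 → NEW=255, ERR=-20883828881/268435456
(4,1): OLD=1229467793503/8589934592 → NEW=255, ERR=-960965527457/8589934592
(4,2): OLD=18069822223377/137438953472 → NEW=255, ERR=-16977110911983/137438953472
(4,3): OLD=258471768568607/2199023255552 → NEW=0, ERR=258471768568607/2199023255552
(4,4): OLD=7745911540275033/35184372088832 → NEW=255, ERR=-1226103342377127/35184372088832
Row 0: #.##.
Row 1: ###.#
Row 2: #.###
Row 3: .#..#
Row 4: ###.#

Answer: #.##.
###.#
#.###
.#..#
###.#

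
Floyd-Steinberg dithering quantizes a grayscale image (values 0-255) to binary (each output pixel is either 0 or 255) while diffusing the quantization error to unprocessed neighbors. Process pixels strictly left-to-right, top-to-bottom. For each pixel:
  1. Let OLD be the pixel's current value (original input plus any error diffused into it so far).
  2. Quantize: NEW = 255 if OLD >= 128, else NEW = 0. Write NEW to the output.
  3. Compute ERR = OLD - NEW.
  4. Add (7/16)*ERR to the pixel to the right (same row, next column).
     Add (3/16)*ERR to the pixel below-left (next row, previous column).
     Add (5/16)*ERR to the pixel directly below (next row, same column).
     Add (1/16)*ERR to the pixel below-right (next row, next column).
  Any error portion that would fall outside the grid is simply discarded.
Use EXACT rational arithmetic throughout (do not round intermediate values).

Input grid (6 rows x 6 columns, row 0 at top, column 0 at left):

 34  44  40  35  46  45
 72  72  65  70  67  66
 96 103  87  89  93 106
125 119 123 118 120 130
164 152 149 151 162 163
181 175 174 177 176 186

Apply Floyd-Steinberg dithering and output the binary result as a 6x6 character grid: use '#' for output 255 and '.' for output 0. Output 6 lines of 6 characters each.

(0,0): OLD=34 → NEW=0, ERR=34
(0,1): OLD=471/8 → NEW=0, ERR=471/8
(0,2): OLD=8417/128 → NEW=0, ERR=8417/128
(0,3): OLD=130599/2048 → NEW=0, ERR=130599/2048
(0,4): OLD=2421521/32768 → NEW=0, ERR=2421521/32768
(0,5): OLD=40543607/524288 → NEW=0, ERR=40543607/524288
(1,0): OLD=11989/128 → NEW=0, ERR=11989/128
(1,1): OLD=149331/1024 → NEW=255, ERR=-111789/1024
(1,2): OLD=1750607/32768 → NEW=0, ERR=1750607/32768
(1,3): OLD=17205411/131072 → NEW=255, ERR=-16217949/131072
(1,4): OLD=456720009/8388608 → NEW=0, ERR=456720009/8388608
(1,5): OLD=15918808047/134217728 → NEW=0, ERR=15918808047/134217728
(2,0): OLD=1717057/16384 → NEW=0, ERR=1717057/16384
(2,1): OLD=68475227/524288 → NEW=255, ERR=-65218213/524288
(2,2): OLD=161478609/8388608 → NEW=0, ERR=161478609/8388608
(2,3): OLD=4852149897/67108864 → NEW=0, ERR=4852149897/67108864
(2,4): OLD=335332922907/2147483648 → NEW=255, ERR=-212275407333/2147483648
(2,5): OLD=3546629381741/34359738368 → NEW=0, ERR=3546629381741/34359738368
(3,0): OLD=1127650481/8388608 → NEW=255, ERR=-1011444559/8388608
(3,1): OLD=2518954845/67108864 → NEW=0, ERR=2518954845/67108864
(3,2): OLD=81185295527/536870912 → NEW=255, ERR=-55716787033/536870912
(3,3): OLD=2675235375925/34359738368 → NEW=0, ERR=2675235375925/34359738368
(3,4): OLD=40419750801941/274877906944 → NEW=255, ERR=-29674115468779/274877906944
(3,5): OLD=478721161293083/4398046511104 → NEW=0, ERR=478721161293083/4398046511104
(4,0): OLD=143192741311/1073741824 → NEW=255, ERR=-130611423809/1073741824
(4,1): OLD=1434810911155/17179869184 → NEW=0, ERR=1434810911155/17179869184
(4,2): OLD=93487008183337/549755813888 → NEW=255, ERR=-46700724358103/549755813888
(4,3): OLD=980225123186221/8796093022208 → NEW=0, ERR=980225123186221/8796093022208
(4,4): OLD=28470377724857341/140737488355328 → NEW=255, ERR=-7417681805751299/140737488355328
(4,5): OLD=376521835677314763/2251799813685248 → NEW=255, ERR=-197687116812423477/2251799813685248
(5,0): OLD=43608419985609/274877906944 → NEW=255, ERR=-26485446285111/274877906944
(5,1): OLD=1191114554615129/8796093022208 → NEW=255, ERR=-1051889166047911/8796093022208
(5,2): OLD=8532169709456739/70368744177664 → NEW=0, ERR=8532169709456739/70368744177664
(5,3): OLD=562228521956652657/2251799813685248 → NEW=255, ERR=-11980430533085583/2251799813685248
(5,4): OLD=665208374780544689/4503599627370496 → NEW=255, ERR=-483209530198931791/4503599627370496
(5,5): OLD=7806008793753797221/72057594037927936 → NEW=0, ERR=7806008793753797221/72057594037927936
Row 0: ......
Row 1: .#.#..
Row 2: .#..#.
Row 3: #.#.#.
Row 4: #.#.##
Row 5: ##.##.

Answer: ......
.#.#..
.#..#.
#.#.#.
#.#.##
##.##.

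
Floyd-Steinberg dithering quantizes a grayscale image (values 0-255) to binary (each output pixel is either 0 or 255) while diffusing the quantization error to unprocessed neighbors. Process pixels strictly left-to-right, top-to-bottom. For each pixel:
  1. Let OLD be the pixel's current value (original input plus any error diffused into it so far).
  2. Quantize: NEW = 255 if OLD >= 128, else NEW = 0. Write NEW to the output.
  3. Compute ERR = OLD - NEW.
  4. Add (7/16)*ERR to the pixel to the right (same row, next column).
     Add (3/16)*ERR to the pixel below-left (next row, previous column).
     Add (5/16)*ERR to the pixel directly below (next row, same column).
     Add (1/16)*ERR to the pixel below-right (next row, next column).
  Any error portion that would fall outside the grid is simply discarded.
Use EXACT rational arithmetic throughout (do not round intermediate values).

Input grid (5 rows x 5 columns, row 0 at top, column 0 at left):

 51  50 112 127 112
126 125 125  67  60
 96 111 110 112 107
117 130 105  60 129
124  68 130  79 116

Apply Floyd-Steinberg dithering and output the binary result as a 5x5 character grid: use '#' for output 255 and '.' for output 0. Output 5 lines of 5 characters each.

Answer: ..#.#
#.#..
.#.#.
.#..#
#.#..

Derivation:
(0,0): OLD=51 → NEW=0, ERR=51
(0,1): OLD=1157/16 → NEW=0, ERR=1157/16
(0,2): OLD=36771/256 → NEW=255, ERR=-28509/256
(0,3): OLD=320629/4096 → NEW=0, ERR=320629/4096
(0,4): OLD=9584435/65536 → NEW=255, ERR=-7127245/65536
(1,0): OLD=39807/256 → NEW=255, ERR=-25473/256
(1,1): OLD=176889/2048 → NEW=0, ERR=176889/2048
(1,2): OLD=9645805/65536 → NEW=255, ERR=-7065875/65536
(1,3): OLD=4440937/262144 → NEW=0, ERR=4440937/262144
(1,4): OLD=160720155/4194304 → NEW=0, ERR=160720155/4194304
(2,0): OLD=2657475/32768 → NEW=0, ERR=2657475/32768
(2,1): OLD=154180113/1048576 → NEW=255, ERR=-113206767/1048576
(2,2): OLD=631634803/16777216 → NEW=0, ERR=631634803/16777216
(2,3): OLD=36027092393/268435456 → NEW=255, ERR=-32423948887/268435456
(2,4): OLD=288571827551/4294967296 → NEW=0, ERR=288571827551/4294967296
(3,0): OLD=2048509971/16777216 → NEW=0, ERR=2048509971/16777216
(3,1): OLD=21717584663/134217728 → NEW=255, ERR=-12507935977/134217728
(3,2): OLD=200138467629/4294967296 → NEW=0, ERR=200138467629/4294967296
(3,3): OLD=494704494853/8589934592 → NEW=0, ERR=494704494853/8589934592
(3,4): OLD=23040708372985/137438953472 → NEW=255, ERR=-12006224762375/137438953472
(4,0): OLD=310704563261/2147483648 → NEW=255, ERR=-236903766979/2147483648
(4,1): OLD=479835879485/68719476736 → NEW=0, ERR=479835879485/68719476736
(4,2): OLD=167775284833843/1099511627776 → NEW=255, ERR=-112600180249037/1099511627776
(4,3): OLD=681278365887549/17592186044416 → NEW=0, ERR=681278365887549/17592186044416
(4,4): OLD=30749216817187883/281474976710656 → NEW=0, ERR=30749216817187883/281474976710656
Row 0: ..#.#
Row 1: #.#..
Row 2: .#.#.
Row 3: .#..#
Row 4: #.#..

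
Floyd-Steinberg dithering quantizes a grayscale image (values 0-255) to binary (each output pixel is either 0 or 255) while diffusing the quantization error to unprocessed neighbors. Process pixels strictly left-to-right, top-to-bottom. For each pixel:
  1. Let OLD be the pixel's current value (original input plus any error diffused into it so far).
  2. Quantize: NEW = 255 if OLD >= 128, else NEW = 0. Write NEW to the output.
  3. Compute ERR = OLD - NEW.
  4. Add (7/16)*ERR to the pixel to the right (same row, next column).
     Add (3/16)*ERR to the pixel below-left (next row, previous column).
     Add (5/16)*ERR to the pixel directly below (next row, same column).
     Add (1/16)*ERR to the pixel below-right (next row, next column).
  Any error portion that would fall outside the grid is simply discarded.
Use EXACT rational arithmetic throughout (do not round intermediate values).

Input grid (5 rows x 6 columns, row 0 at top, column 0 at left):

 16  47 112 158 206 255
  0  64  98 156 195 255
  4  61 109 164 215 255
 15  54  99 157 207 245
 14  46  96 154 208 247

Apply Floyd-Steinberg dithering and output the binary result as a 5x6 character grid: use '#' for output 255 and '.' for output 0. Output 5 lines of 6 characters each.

Answer: ..#.##
...###
..#.##
..####
...#.#

Derivation:
(0,0): OLD=16 → NEW=0, ERR=16
(0,1): OLD=54 → NEW=0, ERR=54
(0,2): OLD=1085/8 → NEW=255, ERR=-955/8
(0,3): OLD=13539/128 → NEW=0, ERR=13539/128
(0,4): OLD=516661/2048 → NEW=255, ERR=-5579/2048
(0,5): OLD=8316787/32768 → NEW=255, ERR=-39053/32768
(1,0): OLD=121/8 → NEW=0, ERR=121/8
(1,1): OLD=4231/64 → NEW=0, ERR=4231/64
(1,2): OLD=231067/2048 → NEW=0, ERR=231067/2048
(1,3): OLD=1887795/8192 → NEW=255, ERR=-201165/8192
(1,4): OLD=99506045/524288 → NEW=255, ERR=-34187395/524288
(1,5): OLD=1895230811/8388608 → NEW=255, ERR=-243864229/8388608
(2,0): OLD=21629/1024 → NEW=0, ERR=21629/1024
(2,1): OLD=3702791/32768 → NEW=0, ERR=3702791/32768
(2,2): OLD=101304581/524288 → NEW=255, ERR=-32388859/524288
(2,3): OLD=520613933/4194304 → NEW=0, ERR=520613933/4194304
(2,4): OLD=32472829335/134217728 → NEW=255, ERR=-1752691305/134217728
(2,5): OLD=507078379665/2147483648 → NEW=255, ERR=-40529950575/2147483648
(3,0): OLD=22433333/524288 → NEW=0, ERR=22433333/524288
(3,1): OLD=410074457/4194304 → NEW=0, ERR=410074457/4194304
(3,2): OLD=5127271711/33554432 → NEW=255, ERR=-3429108449/33554432
(3,3): OLD=310888503625/2147483648 → NEW=255, ERR=-236719826615/2147483648
(3,4): OLD=2730088116721/17179869184 → NEW=255, ERR=-1650778525199/17179869184
(3,5): OLD=53944095014847/274877906944 → NEW=255, ERR=-16149771255873/274877906944
(4,0): OLD=3067080787/67108864 → NEW=0, ERR=3067080787/67108864
(4,1): OLD=85964461903/1073741824 → NEW=0, ERR=85964461903/1073741824
(4,2): OLD=2904521288429/34359738368 → NEW=0, ERR=2904521288429/34359738368
(4,3): OLD=72640380025585/549755813888 → NEW=255, ERR=-67547352515855/549755813888
(4,4): OLD=935132413827761/8796093022208 → NEW=0, ERR=935132413827761/8796093022208
(4,5): OLD=37878924514718775/140737488355328 → NEW=255, ERR=1990864984110135/140737488355328
Row 0: ..#.##
Row 1: ...###
Row 2: ..#.##
Row 3: ..####
Row 4: ...#.#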